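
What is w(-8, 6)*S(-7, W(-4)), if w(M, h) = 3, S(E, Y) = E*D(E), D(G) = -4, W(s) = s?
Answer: 84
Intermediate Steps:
S(E, Y) = -4*E (S(E, Y) = E*(-4) = -4*E)
w(-8, 6)*S(-7, W(-4)) = 3*(-4*(-7)) = 3*28 = 84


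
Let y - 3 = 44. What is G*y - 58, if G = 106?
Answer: 4924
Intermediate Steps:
y = 47 (y = 3 + 44 = 47)
G*y - 58 = 106*47 - 58 = 4982 - 58 = 4924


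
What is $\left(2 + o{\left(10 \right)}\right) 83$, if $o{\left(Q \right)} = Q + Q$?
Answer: $1826$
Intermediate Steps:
$o{\left(Q \right)} = 2 Q$
$\left(2 + o{\left(10 \right)}\right) 83 = \left(2 + 2 \cdot 10\right) 83 = \left(2 + 20\right) 83 = 22 \cdot 83 = 1826$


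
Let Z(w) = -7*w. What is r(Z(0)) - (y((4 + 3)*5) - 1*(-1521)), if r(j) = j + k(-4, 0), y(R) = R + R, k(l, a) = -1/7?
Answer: -11138/7 ≈ -1591.1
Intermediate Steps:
k(l, a) = -⅐ (k(l, a) = -1*⅐ = -⅐)
y(R) = 2*R
r(j) = -⅐ + j (r(j) = j - ⅐ = -⅐ + j)
r(Z(0)) - (y((4 + 3)*5) - 1*(-1521)) = (-⅐ - 7*0) - (2*((4 + 3)*5) - 1*(-1521)) = (-⅐ + 0) - (2*(7*5) + 1521) = -⅐ - (2*35 + 1521) = -⅐ - (70 + 1521) = -⅐ - 1*1591 = -⅐ - 1591 = -11138/7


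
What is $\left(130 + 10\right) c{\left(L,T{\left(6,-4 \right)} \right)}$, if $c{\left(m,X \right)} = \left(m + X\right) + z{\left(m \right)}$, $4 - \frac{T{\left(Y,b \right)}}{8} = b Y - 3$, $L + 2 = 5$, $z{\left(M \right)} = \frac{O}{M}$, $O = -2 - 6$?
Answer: $\frac{104300}{3} \approx 34767.0$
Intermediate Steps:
$O = -8$ ($O = -2 - 6 = -8$)
$z{\left(M \right)} = - \frac{8}{M}$
$L = 3$ ($L = -2 + 5 = 3$)
$T{\left(Y,b \right)} = 56 - 8 Y b$ ($T{\left(Y,b \right)} = 32 - 8 \left(b Y - 3\right) = 32 - 8 \left(Y b - 3\right) = 32 - 8 \left(-3 + Y b\right) = 32 - \left(-24 + 8 Y b\right) = 56 - 8 Y b$)
$c{\left(m,X \right)} = X + m - \frac{8}{m}$ ($c{\left(m,X \right)} = \left(m + X\right) - \frac{8}{m} = \left(X + m\right) - \frac{8}{m} = X + m - \frac{8}{m}$)
$\left(130 + 10\right) c{\left(L,T{\left(6,-4 \right)} \right)} = \left(130 + 10\right) \left(\left(56 - 48 \left(-4\right)\right) + 3 - \frac{8}{3}\right) = 140 \left(\left(56 + 192\right) + 3 - \frac{8}{3}\right) = 140 \left(248 + 3 - \frac{8}{3}\right) = 140 \cdot \frac{745}{3} = \frac{104300}{3}$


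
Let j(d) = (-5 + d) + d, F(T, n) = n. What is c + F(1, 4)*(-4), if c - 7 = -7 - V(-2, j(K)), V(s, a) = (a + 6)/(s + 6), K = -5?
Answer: -55/4 ≈ -13.750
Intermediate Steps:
j(d) = -5 + 2*d
V(s, a) = (6 + a)/(6 + s)
c = 9/4 (c = 7 + (-7 - (6 + (-5 + 2*(-5)))/(6 - 2)) = 7 + (-7 - (6 + (-5 - 10))/4) = 7 + (-7 - (6 - 15)/4) = 7 + (-7 - (-9)/4) = 7 + (-7 - 1*(-9/4)) = 7 + (-7 + 9/4) = 7 - 19/4 = 9/4 ≈ 2.2500)
c + F(1, 4)*(-4) = 9/4 + 4*(-4) = 9/4 - 16 = -55/4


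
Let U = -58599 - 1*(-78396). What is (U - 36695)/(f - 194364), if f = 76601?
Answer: 16898/117763 ≈ 0.14349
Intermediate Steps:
U = 19797 (U = -58599 + 78396 = 19797)
(U - 36695)/(f - 194364) = (19797 - 36695)/(76601 - 194364) = -16898/(-117763) = -16898*(-1/117763) = 16898/117763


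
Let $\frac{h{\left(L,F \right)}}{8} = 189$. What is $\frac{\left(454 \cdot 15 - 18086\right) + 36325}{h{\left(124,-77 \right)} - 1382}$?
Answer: $\frac{25049}{130} \approx 192.68$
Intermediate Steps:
$h{\left(L,F \right)} = 1512$ ($h{\left(L,F \right)} = 8 \cdot 189 = 1512$)
$\frac{\left(454 \cdot 15 - 18086\right) + 36325}{h{\left(124,-77 \right)} - 1382} = \frac{\left(454 \cdot 15 - 18086\right) + 36325}{1512 - 1382} = \frac{\left(6810 - 18086\right) + 36325}{130} = \left(-11276 + 36325\right) \frac{1}{130} = 25049 \cdot \frac{1}{130} = \frac{25049}{130}$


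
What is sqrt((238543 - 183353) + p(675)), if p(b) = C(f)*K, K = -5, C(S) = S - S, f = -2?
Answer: sqrt(55190) ≈ 234.93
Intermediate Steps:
C(S) = 0
p(b) = 0 (p(b) = 0*(-5) = 0)
sqrt((238543 - 183353) + p(675)) = sqrt((238543 - 183353) + 0) = sqrt(55190 + 0) = sqrt(55190)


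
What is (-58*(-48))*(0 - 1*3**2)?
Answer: -25056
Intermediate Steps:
(-58*(-48))*(0 - 1*3**2) = 2784*(0 - 1*9) = 2784*(0 - 9) = 2784*(-9) = -25056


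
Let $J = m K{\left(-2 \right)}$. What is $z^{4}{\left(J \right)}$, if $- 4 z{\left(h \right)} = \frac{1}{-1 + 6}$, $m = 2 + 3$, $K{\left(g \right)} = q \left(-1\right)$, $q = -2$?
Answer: $\frac{1}{160000} \approx 6.25 \cdot 10^{-6}$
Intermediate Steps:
$K{\left(g \right)} = 2$ ($K{\left(g \right)} = \left(-2\right) \left(-1\right) = 2$)
$m = 5$
$J = 10$ ($J = 5 \cdot 2 = 10$)
$z{\left(h \right)} = - \frac{1}{20}$ ($z{\left(h \right)} = - \frac{1}{4 \left(-1 + 6\right)} = - \frac{1}{4 \cdot 5} = \left(- \frac{1}{4}\right) \frac{1}{5} = - \frac{1}{20}$)
$z^{4}{\left(J \right)} = \left(- \frac{1}{20}\right)^{4} = \frac{1}{160000}$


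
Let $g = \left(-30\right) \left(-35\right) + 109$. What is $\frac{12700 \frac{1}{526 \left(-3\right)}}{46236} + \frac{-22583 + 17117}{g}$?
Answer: $- \frac{99704077357}{21140278218} \approx -4.7163$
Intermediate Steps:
$g = 1159$ ($g = 1050 + 109 = 1159$)
$\frac{12700 \frac{1}{526 \left(-3\right)}}{46236} + \frac{-22583 + 17117}{g} = \frac{12700 \frac{1}{526 \left(-3\right)}}{46236} + \frac{-22583 + 17117}{1159} = \frac{12700}{-1578} \cdot \frac{1}{46236} - \frac{5466}{1159} = 12700 \left(- \frac{1}{1578}\right) \frac{1}{46236} - \frac{5466}{1159} = \left(- \frac{6350}{789}\right) \frac{1}{46236} - \frac{5466}{1159} = - \frac{3175}{18240102} - \frac{5466}{1159} = - \frac{99704077357}{21140278218}$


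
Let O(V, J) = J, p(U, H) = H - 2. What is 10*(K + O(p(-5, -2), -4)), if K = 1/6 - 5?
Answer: -265/3 ≈ -88.333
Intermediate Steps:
p(U, H) = -2 + H
K = -29/6 (K = ⅙ - 5 = -29/6 ≈ -4.8333)
10*(K + O(p(-5, -2), -4)) = 10*(-29/6 - 4) = 10*(-53/6) = -265/3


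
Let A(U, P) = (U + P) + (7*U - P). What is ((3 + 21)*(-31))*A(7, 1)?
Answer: -41664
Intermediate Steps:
A(U, P) = 8*U (A(U, P) = (P + U) + (-P + 7*U) = 8*U)
((3 + 21)*(-31))*A(7, 1) = ((3 + 21)*(-31))*(8*7) = (24*(-31))*56 = -744*56 = -41664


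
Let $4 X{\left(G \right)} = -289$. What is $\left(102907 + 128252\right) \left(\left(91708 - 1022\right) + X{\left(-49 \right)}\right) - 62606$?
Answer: $\frac{83784484921}{4} \approx 2.0946 \cdot 10^{10}$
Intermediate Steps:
$X{\left(G \right)} = - \frac{289}{4}$ ($X{\left(G \right)} = \frac{1}{4} \left(-289\right) = - \frac{289}{4}$)
$\left(102907 + 128252\right) \left(\left(91708 - 1022\right) + X{\left(-49 \right)}\right) - 62606 = \left(102907 + 128252\right) \left(\left(91708 - 1022\right) - \frac{289}{4}\right) - 62606 = 231159 \left(90686 - \frac{289}{4}\right) - 62606 = 231159 \cdot \frac{362455}{4} - 62606 = \frac{83784735345}{4} - 62606 = \frac{83784484921}{4}$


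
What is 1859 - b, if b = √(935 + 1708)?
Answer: 1859 - √2643 ≈ 1807.6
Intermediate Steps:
b = √2643 ≈ 51.410
1859 - b = 1859 - √2643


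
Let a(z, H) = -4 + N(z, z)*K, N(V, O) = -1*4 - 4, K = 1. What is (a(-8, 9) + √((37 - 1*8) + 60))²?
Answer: (12 - √89)² ≈ 6.5844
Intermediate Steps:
N(V, O) = -8 (N(V, O) = -4 - 4 = -8)
a(z, H) = -12 (a(z, H) = -4 - 8*1 = -4 - 8 = -12)
(a(-8, 9) + √((37 - 1*8) + 60))² = (-12 + √((37 - 1*8) + 60))² = (-12 + √((37 - 8) + 60))² = (-12 + √(29 + 60))² = (-12 + √89)²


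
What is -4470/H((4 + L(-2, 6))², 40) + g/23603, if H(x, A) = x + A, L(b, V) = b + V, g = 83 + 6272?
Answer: -52422245/1227356 ≈ -42.712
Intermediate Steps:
g = 6355
L(b, V) = V + b
H(x, A) = A + x
-4470/H((4 + L(-2, 6))², 40) + g/23603 = -4470/(40 + (4 + (6 - 2))²) + 6355/23603 = -4470/(40 + (4 + 4)²) + 6355*(1/23603) = -4470/(40 + 8²) + 6355/23603 = -4470/(40 + 64) + 6355/23603 = -4470/104 + 6355/23603 = -4470*1/104 + 6355/23603 = -2235/52 + 6355/23603 = -52422245/1227356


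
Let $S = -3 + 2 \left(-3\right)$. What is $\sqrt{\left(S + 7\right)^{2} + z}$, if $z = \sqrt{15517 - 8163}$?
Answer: $\sqrt{4 + \sqrt{7354}} \approx 9.4739$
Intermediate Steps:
$z = \sqrt{7354} \approx 85.755$
$S = -9$ ($S = -3 - 6 = -9$)
$\sqrt{\left(S + 7\right)^{2} + z} = \sqrt{\left(-9 + 7\right)^{2} + \sqrt{7354}} = \sqrt{\left(-2\right)^{2} + \sqrt{7354}} = \sqrt{4 + \sqrt{7354}}$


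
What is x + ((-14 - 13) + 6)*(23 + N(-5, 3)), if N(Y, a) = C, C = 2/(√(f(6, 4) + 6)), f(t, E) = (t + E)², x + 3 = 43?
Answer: -443 - 21*√106/53 ≈ -447.08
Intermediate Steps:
x = 40 (x = -3 + 43 = 40)
f(t, E) = (E + t)²
C = √106/53 (C = 2/(√((4 + 6)² + 6)) = 2/(√(10² + 6)) = 2/(√(100 + 6)) = 2/(√106) = 2*(√106/106) = √106/53 ≈ 0.19426)
N(Y, a) = √106/53
x + ((-14 - 13) + 6)*(23 + N(-5, 3)) = 40 + ((-14 - 13) + 6)*(23 + √106/53) = 40 + (-27 + 6)*(23 + √106/53) = 40 - 21*(23 + √106/53) = 40 + (-483 - 21*√106/53) = -443 - 21*√106/53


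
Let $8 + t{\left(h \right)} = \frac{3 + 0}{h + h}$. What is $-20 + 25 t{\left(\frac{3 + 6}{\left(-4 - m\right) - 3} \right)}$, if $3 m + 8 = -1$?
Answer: $- \frac{710}{3} \approx -236.67$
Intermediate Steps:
$m = -3$ ($m = - \frac{8}{3} + \frac{1}{3} \left(-1\right) = - \frac{8}{3} - \frac{1}{3} = -3$)
$t{\left(h \right)} = -8 + \frac{3}{2 h}$ ($t{\left(h \right)} = -8 + \frac{3 + 0}{h + h} = -8 + \frac{3}{2 h}$)
$-20 + 25 t{\left(\frac{3 + 6}{\left(-4 - m\right) - 3} \right)} = -20 + 25 \left(-8 + \frac{3}{2 \frac{3 + 6}{\left(-4 - -3\right) - 3}}\right) = -20 + 25 \left(-8 + \frac{3}{2 \frac{9}{\left(-4 + 3\right) - 3}}\right) = -20 + 25 \left(-8 + \frac{3}{2 \frac{9}{-1 - 3}}\right) = -20 + 25 \left(-8 + \frac{3}{2 \frac{9}{-4}}\right) = -20 + 25 \left(-8 + \frac{3}{2 \cdot 9 \left(- \frac{1}{4}\right)}\right) = -20 + 25 \left(-8 + \frac{3}{2 \left(- \frac{9}{4}\right)}\right) = -20 + 25 \left(-8 + \frac{3}{2} \left(- \frac{4}{9}\right)\right) = -20 + 25 \left(-8 - \frac{2}{3}\right) = -20 + 25 \left(- \frac{26}{3}\right) = -20 - \frac{650}{3} = - \frac{710}{3}$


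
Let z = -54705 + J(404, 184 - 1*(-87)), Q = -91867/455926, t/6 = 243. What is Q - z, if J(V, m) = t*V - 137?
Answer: -243551201807/455926 ≈ -5.3419e+5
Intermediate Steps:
t = 1458 (t = 6*243 = 1458)
Q = -91867/455926 (Q = -91867*1/455926 = -91867/455926 ≈ -0.20150)
J(V, m) = -137 + 1458*V (J(V, m) = 1458*V - 137 = -137 + 1458*V)
z = 534190 (z = -54705 + (-137 + 1458*404) = -54705 + (-137 + 589032) = -54705 + 588895 = 534190)
Q - z = -91867/455926 - 1*534190 = -91867/455926 - 534190 = -243551201807/455926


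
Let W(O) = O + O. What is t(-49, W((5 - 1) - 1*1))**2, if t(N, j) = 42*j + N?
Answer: 41209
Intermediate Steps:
W(O) = 2*O
t(N, j) = N + 42*j
t(-49, W((5 - 1) - 1*1))**2 = (-49 + 42*(2*((5 - 1) - 1*1)))**2 = (-49 + 42*(2*(4 - 1)))**2 = (-49 + 42*(2*3))**2 = (-49 + 42*6)**2 = (-49 + 252)**2 = 203**2 = 41209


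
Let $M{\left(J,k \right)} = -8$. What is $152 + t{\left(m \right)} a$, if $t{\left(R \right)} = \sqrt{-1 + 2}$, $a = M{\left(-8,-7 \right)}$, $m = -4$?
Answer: $144$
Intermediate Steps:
$a = -8$
$t{\left(R \right)} = 1$ ($t{\left(R \right)} = \sqrt{1} = 1$)
$152 + t{\left(m \right)} a = 152 + 1 \left(-8\right) = 152 - 8 = 144$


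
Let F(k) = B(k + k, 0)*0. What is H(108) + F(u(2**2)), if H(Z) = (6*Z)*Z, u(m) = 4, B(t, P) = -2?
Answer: 69984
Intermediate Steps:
F(k) = 0 (F(k) = -2*0 = 0)
H(Z) = 6*Z**2
H(108) + F(u(2**2)) = 6*108**2 + 0 = 6*11664 + 0 = 69984 + 0 = 69984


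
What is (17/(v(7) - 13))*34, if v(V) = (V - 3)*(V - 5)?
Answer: -578/5 ≈ -115.60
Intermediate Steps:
v(V) = (-5 + V)*(-3 + V) (v(V) = (-3 + V)*(-5 + V) = (-5 + V)*(-3 + V))
(17/(v(7) - 13))*34 = (17/((15 + 7² - 8*7) - 13))*34 = (17/((15 + 49 - 56) - 13))*34 = (17/(8 - 13))*34 = (17/(-5))*34 = -⅕*17*34 = -17/5*34 = -578/5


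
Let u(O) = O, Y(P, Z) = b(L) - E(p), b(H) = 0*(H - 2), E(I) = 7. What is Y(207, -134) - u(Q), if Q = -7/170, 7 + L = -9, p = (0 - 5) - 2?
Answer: -1183/170 ≈ -6.9588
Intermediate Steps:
p = -7 (p = -5 - 2 = -7)
L = -16 (L = -7 - 9 = -16)
Q = -7/170 (Q = -7*1/170 = -7/170 ≈ -0.041176)
b(H) = 0 (b(H) = 0*(-2 + H) = 0)
Y(P, Z) = -7 (Y(P, Z) = 0 - 1*7 = 0 - 7 = -7)
Y(207, -134) - u(Q) = -7 - 1*(-7/170) = -7 + 7/170 = -1183/170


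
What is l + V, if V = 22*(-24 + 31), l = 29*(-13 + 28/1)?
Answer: 589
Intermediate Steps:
l = 435 (l = 29*(-13 + 28*1) = 29*(-13 + 28) = 29*15 = 435)
V = 154 (V = 22*7 = 154)
l + V = 435 + 154 = 589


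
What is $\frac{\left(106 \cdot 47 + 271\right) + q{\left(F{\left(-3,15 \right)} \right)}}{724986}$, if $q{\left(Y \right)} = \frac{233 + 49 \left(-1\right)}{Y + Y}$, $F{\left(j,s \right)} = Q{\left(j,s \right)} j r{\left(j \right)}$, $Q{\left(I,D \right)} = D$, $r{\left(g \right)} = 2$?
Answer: $\frac{236339}{32624370} \approx 0.0072442$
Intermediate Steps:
$F{\left(j,s \right)} = 2 j s$ ($F{\left(j,s \right)} = s j 2 = j s 2 = 2 j s$)
$q{\left(Y \right)} = \frac{92}{Y}$ ($q{\left(Y \right)} = \frac{233 - 49}{2 Y} = 184 \frac{1}{2 Y} = \frac{92}{Y}$)
$\frac{\left(106 \cdot 47 + 271\right) + q{\left(F{\left(-3,15 \right)} \right)}}{724986} = \frac{\left(106 \cdot 47 + 271\right) + \frac{92}{2 \left(-3\right) 15}}{724986} = \left(\left(4982 + 271\right) + \frac{92}{-90}\right) \frac{1}{724986} = \left(5253 + 92 \left(- \frac{1}{90}\right)\right) \frac{1}{724986} = \left(5253 - \frac{46}{45}\right) \frac{1}{724986} = \frac{236339}{45} \cdot \frac{1}{724986} = \frac{236339}{32624370}$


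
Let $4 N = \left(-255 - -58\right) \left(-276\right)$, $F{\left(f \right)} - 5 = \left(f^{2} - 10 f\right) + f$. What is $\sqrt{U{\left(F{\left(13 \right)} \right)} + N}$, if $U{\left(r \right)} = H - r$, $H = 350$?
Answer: $\sqrt{13886} \approx 117.84$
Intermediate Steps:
$F{\left(f \right)} = 5 + f^{2} - 9 f$ ($F{\left(f \right)} = 5 + \left(\left(f^{2} - 10 f\right) + f\right) = 5 + \left(f^{2} - 9 f\right) = 5 + f^{2} - 9 f$)
$U{\left(r \right)} = 350 - r$
$N = 13593$ ($N = \frac{\left(-255 - -58\right) \left(-276\right)}{4} = \frac{\left(-255 + 58\right) \left(-276\right)}{4} = \frac{\left(-197\right) \left(-276\right)}{4} = \frac{1}{4} \cdot 54372 = 13593$)
$\sqrt{U{\left(F{\left(13 \right)} \right)} + N} = \sqrt{\left(350 - \left(5 + 13^{2} - 117\right)\right) + 13593} = \sqrt{\left(350 - \left(5 + 169 - 117\right)\right) + 13593} = \sqrt{\left(350 - 57\right) + 13593} = \sqrt{293 + 13593} = \sqrt{13886}$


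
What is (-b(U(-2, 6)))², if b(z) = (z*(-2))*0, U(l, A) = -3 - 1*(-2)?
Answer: 0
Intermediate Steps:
U(l, A) = -1 (U(l, A) = -3 + 2 = -1)
b(z) = 0 (b(z) = -2*z*0 = 0)
(-b(U(-2, 6)))² = (-1*0)² = 0² = 0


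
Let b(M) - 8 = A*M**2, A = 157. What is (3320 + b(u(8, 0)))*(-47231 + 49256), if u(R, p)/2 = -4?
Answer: 27086400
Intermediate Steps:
u(R, p) = -8 (u(R, p) = 2*(-4) = -8)
b(M) = 8 + 157*M**2
(3320 + b(u(8, 0)))*(-47231 + 49256) = (3320 + (8 + 157*(-8)**2))*(-47231 + 49256) = (3320 + (8 + 157*64))*2025 = (3320 + (8 + 10048))*2025 = (3320 + 10056)*2025 = 13376*2025 = 27086400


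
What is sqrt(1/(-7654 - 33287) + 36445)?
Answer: 2*sqrt(1696884747614)/13647 ≈ 190.91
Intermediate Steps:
sqrt(1/(-7654 - 33287) + 36445) = sqrt(1/(-40941) + 36445) = sqrt(-1/40941 + 36445) = sqrt(1492094744/40941) = 2*sqrt(1696884747614)/13647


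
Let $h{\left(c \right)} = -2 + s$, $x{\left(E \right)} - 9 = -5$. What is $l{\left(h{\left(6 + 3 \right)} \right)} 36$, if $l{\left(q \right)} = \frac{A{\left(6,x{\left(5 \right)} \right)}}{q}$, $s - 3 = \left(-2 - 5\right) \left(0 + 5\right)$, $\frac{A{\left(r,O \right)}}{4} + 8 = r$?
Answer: $\frac{144}{17} \approx 8.4706$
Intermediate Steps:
$x{\left(E \right)} = 4$ ($x{\left(E \right)} = 9 - 5 = 4$)
$A{\left(r,O \right)} = -32 + 4 r$
$s = -32$ ($s = 3 + \left(-2 - 5\right) \left(0 + 5\right) = 3 - 35 = -32$)
$h{\left(c \right)} = -34$ ($h{\left(c \right)} = -2 - 32 = -34$)
$l{\left(q \right)} = - \frac{8}{q}$ ($l{\left(q \right)} = \frac{-32 + 4 \cdot 6}{q} = \frac{-32 + 24}{q} = - \frac{8}{q}$)
$l{\left(h{\left(6 + 3 \right)} \right)} 36 = - \frac{8}{-34} \cdot 36 = \left(-8\right) \left(- \frac{1}{34}\right) 36 = \frac{4}{17} \cdot 36 = \frac{144}{17}$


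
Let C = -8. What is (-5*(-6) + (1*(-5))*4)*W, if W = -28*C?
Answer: 2240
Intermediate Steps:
W = 224 (W = -28*(-8) = 224)
(-5*(-6) + (1*(-5))*4)*W = (-5*(-6) + (1*(-5))*4)*224 = (30 - 5*4)*224 = (30 - 20)*224 = 10*224 = 2240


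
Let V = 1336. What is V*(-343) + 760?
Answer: -457488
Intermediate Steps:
V*(-343) + 760 = 1336*(-343) + 760 = -458248 + 760 = -457488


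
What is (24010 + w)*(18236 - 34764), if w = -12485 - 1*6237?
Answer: -87400064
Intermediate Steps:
w = -18722 (w = -12485 - 6237 = -18722)
(24010 + w)*(18236 - 34764) = (24010 - 18722)*(18236 - 34764) = 5288*(-16528) = -87400064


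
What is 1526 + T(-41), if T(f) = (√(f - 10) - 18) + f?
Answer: 1467 + I*√51 ≈ 1467.0 + 7.1414*I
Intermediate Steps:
T(f) = -18 + f + √(-10 + f) (T(f) = (√(-10 + f) - 18) + f = (-18 + √(-10 + f)) + f = -18 + f + √(-10 + f))
1526 + T(-41) = 1526 + (-18 - 41 + √(-10 - 41)) = 1526 + (-18 - 41 + √(-51)) = 1526 + (-18 - 41 + I*√51) = 1526 + (-59 + I*√51) = 1467 + I*√51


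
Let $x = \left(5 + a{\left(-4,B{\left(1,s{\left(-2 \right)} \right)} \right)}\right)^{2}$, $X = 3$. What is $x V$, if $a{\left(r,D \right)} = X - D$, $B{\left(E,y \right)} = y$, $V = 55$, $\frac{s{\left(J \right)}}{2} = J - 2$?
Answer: $14080$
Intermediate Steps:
$s{\left(J \right)} = -4 + 2 J$ ($s{\left(J \right)} = 2 \left(J - 2\right) = 2 \left(-2 + J\right) = -4 + 2 J$)
$a{\left(r,D \right)} = 3 - D$
$x = 256$ ($x = \left(5 + \left(3 - \left(-4 + 2 \left(-2\right)\right)\right)\right)^{2} = \left(5 + \left(3 - \left(-4 - 4\right)\right)\right)^{2} = \left(5 + \left(3 - -8\right)\right)^{2} = \left(5 + \left(3 + 8\right)\right)^{2} = \left(5 + 11\right)^{2} = 16^{2} = 256$)
$x V = 256 \cdot 55 = 14080$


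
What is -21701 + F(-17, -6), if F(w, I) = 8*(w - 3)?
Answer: -21861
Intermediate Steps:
F(w, I) = -24 + 8*w (F(w, I) = 8*(-3 + w) = -24 + 8*w)
-21701 + F(-17, -6) = -21701 + (-24 + 8*(-17)) = -21701 + (-24 - 136) = -21701 - 160 = -21861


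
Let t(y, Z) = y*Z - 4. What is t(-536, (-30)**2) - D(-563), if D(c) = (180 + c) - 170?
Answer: -481851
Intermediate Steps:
D(c) = 10 + c
t(y, Z) = -4 + Z*y (t(y, Z) = Z*y - 4 = -4 + Z*y)
t(-536, (-30)**2) - D(-563) = (-4 + (-30)**2*(-536)) - (10 - 563) = (-4 + 900*(-536)) - 1*(-553) = (-4 - 482400) + 553 = -482404 + 553 = -481851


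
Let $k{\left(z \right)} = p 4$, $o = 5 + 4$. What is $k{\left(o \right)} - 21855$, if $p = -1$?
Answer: $-21859$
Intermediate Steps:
$o = 9$
$k{\left(z \right)} = -4$ ($k{\left(z \right)} = \left(-1\right) 4 = -4$)
$k{\left(o \right)} - 21855 = -4 - 21855 = -21859$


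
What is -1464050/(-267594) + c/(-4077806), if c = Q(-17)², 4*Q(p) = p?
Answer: 47760856327067/8729571350112 ≈ 5.4712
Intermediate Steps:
Q(p) = p/4
c = 289/16 (c = ((¼)*(-17))² = (-17/4)² = 289/16 ≈ 18.063)
-1464050/(-267594) + c/(-4077806) = -1464050/(-267594) + (289/16)/(-4077806) = -1464050*(-1/267594) + (289/16)*(-1/4077806) = 732025/133797 - 289/65244896 = 47760856327067/8729571350112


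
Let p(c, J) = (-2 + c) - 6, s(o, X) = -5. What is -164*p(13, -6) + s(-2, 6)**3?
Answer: -945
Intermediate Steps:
p(c, J) = -8 + c
-164*p(13, -6) + s(-2, 6)**3 = -164*(-8 + 13) + (-5)**3 = -164*5 - 125 = -820 - 125 = -945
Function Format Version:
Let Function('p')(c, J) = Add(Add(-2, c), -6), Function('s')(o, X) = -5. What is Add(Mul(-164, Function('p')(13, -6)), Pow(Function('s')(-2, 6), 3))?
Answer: -945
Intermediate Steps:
Function('p')(c, J) = Add(-8, c)
Add(Mul(-164, Function('p')(13, -6)), Pow(Function('s')(-2, 6), 3)) = Add(Mul(-164, Add(-8, 13)), Pow(-5, 3)) = Add(Mul(-164, 5), -125) = Add(-820, -125) = -945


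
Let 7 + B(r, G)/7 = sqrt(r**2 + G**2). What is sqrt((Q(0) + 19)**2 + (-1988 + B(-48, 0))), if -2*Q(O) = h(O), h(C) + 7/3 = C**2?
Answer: I*sqrt(46595)/6 ≈ 35.976*I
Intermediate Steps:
h(C) = -7/3 + C**2
Q(O) = 7/6 - O**2/2 (Q(O) = -(-7/3 + O**2)/2 = 7/6 - O**2/2)
B(r, G) = -49 + 7*sqrt(G**2 + r**2) (B(r, G) = -49 + 7*sqrt(r**2 + G**2) = -49 + 7*sqrt(G**2 + r**2))
sqrt((Q(0) + 19)**2 + (-1988 + B(-48, 0))) = sqrt(((7/6 - 1/2*0**2) + 19)**2 + (-1988 + (-49 + 7*sqrt(0**2 + (-48)**2)))) = sqrt(((7/6 - 1/2*0) + 19)**2 + (-1988 + (-49 + 7*sqrt(0 + 2304)))) = sqrt(((7/6 + 0) + 19)**2 + (-1988 + (-49 + 7*sqrt(2304)))) = sqrt((7/6 + 19)**2 + (-1988 + (-49 + 7*48))) = sqrt((121/6)**2 + (-1988 + (-49 + 336))) = sqrt(14641/36 + (-1988 + 287)) = sqrt(14641/36 - 1701) = sqrt(-46595/36) = I*sqrt(46595)/6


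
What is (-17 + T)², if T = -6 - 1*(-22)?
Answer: 1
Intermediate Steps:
T = 16 (T = -6 + 22 = 16)
(-17 + T)² = (-17 + 16)² = (-1)² = 1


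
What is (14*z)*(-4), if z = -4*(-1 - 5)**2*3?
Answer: 24192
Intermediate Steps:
z = -432 (z = -4*(-6)**2*3 = -4*36*3 = -144*3 = -432)
(14*z)*(-4) = (14*(-432))*(-4) = -6048*(-4) = 24192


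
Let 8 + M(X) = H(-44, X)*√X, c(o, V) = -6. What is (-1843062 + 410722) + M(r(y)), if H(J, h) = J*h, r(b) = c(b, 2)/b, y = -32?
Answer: -1432348 - 33*√3/16 ≈ -1.4324e+6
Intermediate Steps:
r(b) = -6/b
M(X) = -8 - 44*X^(3/2) (M(X) = -8 + (-44*X)*√X = -8 - 44*X^(3/2))
(-1843062 + 410722) + M(r(y)) = (-1843062 + 410722) + (-8 - 44*6*√6*(-1/(-32))^(3/2)) = -1432340 + (-8 - 44*3*√3/64) = -1432340 + (-8 - 33*√3/16) = -1432348 - 33*√3/16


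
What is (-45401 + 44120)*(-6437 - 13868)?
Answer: 26010705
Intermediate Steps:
(-45401 + 44120)*(-6437 - 13868) = -1281*(-20305) = 26010705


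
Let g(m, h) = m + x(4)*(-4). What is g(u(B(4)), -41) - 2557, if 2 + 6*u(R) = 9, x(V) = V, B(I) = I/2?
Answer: -15431/6 ≈ -2571.8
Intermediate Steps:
B(I) = I/2 (B(I) = I*(1/2) = I/2)
u(R) = 7/6 (u(R) = -1/3 + (1/6)*9 = -1/3 + 3/2 = 7/6)
g(m, h) = -16 + m (g(m, h) = m + 4*(-4) = m - 16 = -16 + m)
g(u(B(4)), -41) - 2557 = (-16 + 7/6) - 2557 = -89/6 - 2557 = -15431/6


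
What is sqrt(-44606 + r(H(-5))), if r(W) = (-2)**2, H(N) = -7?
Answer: I*sqrt(44602) ≈ 211.19*I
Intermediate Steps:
r(W) = 4
sqrt(-44606 + r(H(-5))) = sqrt(-44606 + 4) = sqrt(-44602) = I*sqrt(44602)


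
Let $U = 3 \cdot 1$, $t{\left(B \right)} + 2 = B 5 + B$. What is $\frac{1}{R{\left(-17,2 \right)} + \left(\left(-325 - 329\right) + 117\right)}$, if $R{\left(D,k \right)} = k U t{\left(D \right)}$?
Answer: $- \frac{1}{1161} \approx -0.00086133$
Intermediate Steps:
$t{\left(B \right)} = -2 + 6 B$ ($t{\left(B \right)} = -2 + \left(B 5 + B\right) = -2 + \left(5 B + B\right) = -2 + 6 B$)
$U = 3$
$R{\left(D,k \right)} = 3 k \left(-2 + 6 D\right)$ ($R{\left(D,k \right)} = k 3 \left(-2 + 6 D\right) = 3 k \left(-2 + 6 D\right)$)
$\frac{1}{R{\left(-17,2 \right)} + \left(\left(-325 - 329\right) + 117\right)} = \frac{1}{6 \cdot 2 \left(-1 + 3 \left(-17\right)\right) + \left(\left(-325 - 329\right) + 117\right)} = \frac{1}{6 \cdot 2 \left(-1 - 51\right) + \left(-654 + 117\right)} = \frac{1}{6 \cdot 2 \left(-52\right) - 537} = \frac{1}{-624 - 537} = \frac{1}{-1161} = - \frac{1}{1161}$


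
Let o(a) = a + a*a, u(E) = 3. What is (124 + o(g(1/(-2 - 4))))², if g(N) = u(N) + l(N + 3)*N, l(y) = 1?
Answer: 23571025/1296 ≈ 18188.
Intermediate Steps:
g(N) = 3 + N (g(N) = 3 + 1*N = 3 + N)
o(a) = a + a²
(124 + o(g(1/(-2 - 4))))² = (124 + (3 + 1/(-2 - 4))*(1 + (3 + 1/(-2 - 4))))² = (124 + (3 + 1/(-6))*(1 + (3 + 1/(-6))))² = (124 + (3 - ⅙)*(1 + (3 - ⅙)))² = (124 + 17*(1 + 17/6)/6)² = (124 + (17/6)*(23/6))² = (124 + 391/36)² = (4855/36)² = 23571025/1296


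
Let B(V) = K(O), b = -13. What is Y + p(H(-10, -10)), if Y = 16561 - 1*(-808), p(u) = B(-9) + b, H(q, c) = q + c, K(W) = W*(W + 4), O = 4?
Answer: 17388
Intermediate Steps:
K(W) = W*(4 + W)
B(V) = 32 (B(V) = 4*(4 + 4) = 4*8 = 32)
H(q, c) = c + q
p(u) = 19 (p(u) = 32 - 13 = 19)
Y = 17369 (Y = 16561 + 808 = 17369)
Y + p(H(-10, -10)) = 17369 + 19 = 17388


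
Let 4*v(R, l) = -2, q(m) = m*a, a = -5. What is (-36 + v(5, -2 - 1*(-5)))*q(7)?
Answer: 2555/2 ≈ 1277.5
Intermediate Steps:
q(m) = -5*m (q(m) = m*(-5) = -5*m)
v(R, l) = -½ (v(R, l) = (¼)*(-2) = -½)
(-36 + v(5, -2 - 1*(-5)))*q(7) = (-36 - ½)*(-5*7) = -73/2*(-35) = 2555/2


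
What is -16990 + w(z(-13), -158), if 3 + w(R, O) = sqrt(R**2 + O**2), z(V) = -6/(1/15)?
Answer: -16993 + 2*sqrt(8266) ≈ -16811.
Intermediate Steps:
z(V) = -90 (z(V) = -6/1/15 = -6*15 = -90)
w(R, O) = -3 + sqrt(O**2 + R**2) (w(R, O) = -3 + sqrt(R**2 + O**2) = -3 + sqrt(O**2 + R**2))
-16990 + w(z(-13), -158) = -16990 + (-3 + sqrt((-158)**2 + (-90)**2)) = -16990 + (-3 + sqrt(24964 + 8100)) = -16990 + (-3 + sqrt(33064)) = -16990 + (-3 + 2*sqrt(8266)) = -16993 + 2*sqrt(8266)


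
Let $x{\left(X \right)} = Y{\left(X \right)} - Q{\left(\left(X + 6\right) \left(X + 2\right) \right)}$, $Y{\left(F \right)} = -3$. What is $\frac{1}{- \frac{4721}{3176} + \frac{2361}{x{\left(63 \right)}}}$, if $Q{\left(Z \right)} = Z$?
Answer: $- \frac{296956}{597633} \approx -0.49689$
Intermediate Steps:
$x{\left(X \right)} = -3 - \left(2 + X\right) \left(6 + X\right)$ ($x{\left(X \right)} = -3 - \left(X + 6\right) \left(X + 2\right) = -3 - \left(6 + X\right) \left(2 + X\right) = -3 - \left(2 + X\right) \left(6 + X\right)$)
$\frac{1}{- \frac{4721}{3176} + \frac{2361}{x{\left(63 \right)}}} = \frac{1}{- \frac{4721}{3176} + \frac{2361}{-15 - 63^{2} - 504}} = \frac{1}{\left(-4721\right) \frac{1}{3176} + \frac{2361}{-15 - 3969 - 504}} = \frac{1}{- \frac{4721}{3176} + \frac{2361}{-15 - 3969 - 504}} = \frac{1}{- \frac{4721}{3176} + \frac{2361}{-4488}} = \frac{1}{- \frac{4721}{3176} + 2361 \left(- \frac{1}{4488}\right)} = \frac{1}{- \frac{4721}{3176} - \frac{787}{1496}} = \frac{1}{- \frac{597633}{296956}} = - \frac{296956}{597633}$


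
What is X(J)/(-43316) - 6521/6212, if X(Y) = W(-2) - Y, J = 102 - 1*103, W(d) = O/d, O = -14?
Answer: -70628333/67269748 ≈ -1.0499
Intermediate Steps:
W(d) = -14/d
J = -1 (J = 102 - 103 = -1)
X(Y) = 7 - Y (X(Y) = -14/(-2) - Y = -14*(-1/2) - Y = 7 - Y)
X(J)/(-43316) - 6521/6212 = (7 - 1*(-1))/(-43316) - 6521/6212 = (7 + 1)*(-1/43316) - 6521*1/6212 = 8*(-1/43316) - 6521/6212 = -2/10829 - 6521/6212 = -70628333/67269748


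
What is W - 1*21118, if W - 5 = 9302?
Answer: -11811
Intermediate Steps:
W = 9307 (W = 5 + 9302 = 9307)
W - 1*21118 = 9307 - 1*21118 = 9307 - 21118 = -11811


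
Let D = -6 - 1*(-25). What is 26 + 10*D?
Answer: 216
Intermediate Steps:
D = 19 (D = -6 + 25 = 19)
26 + 10*D = 26 + 10*19 = 26 + 190 = 216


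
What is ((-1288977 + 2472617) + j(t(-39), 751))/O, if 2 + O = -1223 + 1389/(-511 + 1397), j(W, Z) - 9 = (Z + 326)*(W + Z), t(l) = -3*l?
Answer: -1876977710/1083961 ≈ -1731.6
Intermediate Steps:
j(W, Z) = 9 + (326 + Z)*(W + Z) (j(W, Z) = 9 + (Z + 326)*(W + Z) = 9 + (326 + Z)*(W + Z))
O = -1083961/886 (O = -2 + (-1223 + 1389/(-511 + 1397)) = -2 + (-1223 + 1389/886) = -2 - 1082189/886 = -1083961/886 ≈ -1223.4)
((-1288977 + 2472617) + j(t(-39), 751))/O = ((-1288977 + 2472617) + (9 + 751**2 + 326*(-3*(-39)) + 326*751 - 3*(-39)*751))/(-1083961/886) = (1183640 + (9 + 564001 + 326*117 + 244826 + 117*751))*(-886/1083961) = (1183640 + (9 + 564001 + 38142 + 244826 + 87867))*(-886/1083961) = (1183640 + 934845)*(-886/1083961) = 2118485*(-886/1083961) = -1876977710/1083961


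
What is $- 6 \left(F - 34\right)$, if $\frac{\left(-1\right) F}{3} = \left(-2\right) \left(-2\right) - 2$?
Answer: $240$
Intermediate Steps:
$F = -6$ ($F = - 3 \left(\left(-2\right) \left(-2\right) - 2\right) = - 3 \left(4 - 2\right) = \left(-3\right) 2 = -6$)
$- 6 \left(F - 34\right) = - 6 \left(-6 - 34\right) = \left(-6\right) \left(-40\right) = 240$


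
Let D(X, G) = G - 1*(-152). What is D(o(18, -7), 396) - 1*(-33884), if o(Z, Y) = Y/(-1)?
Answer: 34432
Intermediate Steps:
o(Z, Y) = -Y (o(Z, Y) = Y*(-1) = -Y)
D(X, G) = 152 + G (D(X, G) = G + 152 = 152 + G)
D(o(18, -7), 396) - 1*(-33884) = (152 + 396) - 1*(-33884) = 548 + 33884 = 34432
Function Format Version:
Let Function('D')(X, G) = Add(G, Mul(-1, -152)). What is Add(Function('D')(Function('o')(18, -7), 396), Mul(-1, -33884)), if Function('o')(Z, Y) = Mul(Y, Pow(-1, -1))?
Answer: 34432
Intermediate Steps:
Function('o')(Z, Y) = Mul(-1, Y) (Function('o')(Z, Y) = Mul(Y, -1) = Mul(-1, Y))
Function('D')(X, G) = Add(152, G) (Function('D')(X, G) = Add(G, 152) = Add(152, G))
Add(Function('D')(Function('o')(18, -7), 396), Mul(-1, -33884)) = Add(Add(152, 396), Mul(-1, -33884)) = Add(548, 33884) = 34432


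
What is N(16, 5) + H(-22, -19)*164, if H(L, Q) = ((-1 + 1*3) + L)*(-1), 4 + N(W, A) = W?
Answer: 3292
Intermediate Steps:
N(W, A) = -4 + W
H(L, Q) = -2 - L (H(L, Q) = ((-1 + 3) + L)*(-1) = (2 + L)*(-1) = -2 - L)
N(16, 5) + H(-22, -19)*164 = (-4 + 16) + (-2 - 1*(-22))*164 = 12 + (-2 + 22)*164 = 12 + 20*164 = 12 + 3280 = 3292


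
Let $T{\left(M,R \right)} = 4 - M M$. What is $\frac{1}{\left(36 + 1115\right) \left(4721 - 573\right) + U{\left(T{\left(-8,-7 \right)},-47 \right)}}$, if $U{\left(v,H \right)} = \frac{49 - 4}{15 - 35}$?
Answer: $\frac{4}{19097383} \approx 2.0945 \cdot 10^{-7}$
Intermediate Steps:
$T{\left(M,R \right)} = 4 - M^{2}$
$U{\left(v,H \right)} = - \frac{9}{4}$ ($U{\left(v,H \right)} = \frac{45}{-20} = 45 \left(- \frac{1}{20}\right) = - \frac{9}{4}$)
$\frac{1}{\left(36 + 1115\right) \left(4721 - 573\right) + U{\left(T{\left(-8,-7 \right)},-47 \right)}} = \frac{1}{\left(36 + 1115\right) \left(4721 - 573\right) - \frac{9}{4}} = \frac{1}{1151 \cdot 4148 - \frac{9}{4}} = \frac{1}{4774348 - \frac{9}{4}} = \frac{1}{\frac{19097383}{4}} = \frac{4}{19097383}$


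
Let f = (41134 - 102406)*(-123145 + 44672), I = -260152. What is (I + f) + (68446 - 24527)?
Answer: 4807981423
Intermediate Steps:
f = 4808197656 (f = -61272*(-78473) = 4808197656)
(I + f) + (68446 - 24527) = (-260152 + 4808197656) + (68446 - 24527) = 4807937504 + 43919 = 4807981423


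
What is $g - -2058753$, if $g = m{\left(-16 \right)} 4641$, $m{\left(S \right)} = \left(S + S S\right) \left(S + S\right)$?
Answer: $-33584127$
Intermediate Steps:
$m{\left(S \right)} = 2 S \left(S + S^{2}\right)$ ($m{\left(S \right)} = \left(S + S^{2}\right) 2 S = 2 S \left(S + S^{2}\right)$)
$g = -35642880$ ($g = 2 \left(-16\right)^{2} \left(1 - 16\right) 4641 = 2 \cdot 256 \left(-15\right) 4641 = \left(-7680\right) 4641 = -35642880$)
$g - -2058753 = -35642880 - -2058753 = -35642880 + 2058753 = -33584127$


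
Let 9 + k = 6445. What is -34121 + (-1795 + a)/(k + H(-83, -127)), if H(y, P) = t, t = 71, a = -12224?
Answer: -74013122/2169 ≈ -34123.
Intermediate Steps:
k = 6436 (k = -9 + 6445 = 6436)
H(y, P) = 71
-34121 + (-1795 + a)/(k + H(-83, -127)) = -34121 + (-1795 - 12224)/(6436 + 71) = -34121 - 14019/6507 = -34121 - 14019*1/6507 = -34121 - 4673/2169 = -74013122/2169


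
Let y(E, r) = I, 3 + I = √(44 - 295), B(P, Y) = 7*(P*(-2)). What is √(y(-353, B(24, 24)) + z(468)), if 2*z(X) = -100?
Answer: √(-53 + I*√251) ≈ 1.0764 + 7.3593*I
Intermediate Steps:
B(P, Y) = -14*P (B(P, Y) = 7*(-2*P) = -14*P)
z(X) = -50 (z(X) = (½)*(-100) = -50)
I = -3 + I*√251 (I = -3 + √(44 - 295) = -3 + √(-251) = -3 + I*√251 ≈ -3.0 + 15.843*I)
y(E, r) = -3 + I*√251
√(y(-353, B(24, 24)) + z(468)) = √((-3 + I*√251) - 50) = √(-53 + I*√251)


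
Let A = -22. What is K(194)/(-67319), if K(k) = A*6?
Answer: 132/67319 ≈ 0.0019608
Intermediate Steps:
K(k) = -132 (K(k) = -22*6 = -132)
K(194)/(-67319) = -132/(-67319) = -132*(-1/67319) = 132/67319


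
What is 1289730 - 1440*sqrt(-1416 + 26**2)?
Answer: 1289730 - 2880*I*sqrt(185) ≈ 1.2897e+6 - 39172.0*I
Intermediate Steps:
1289730 - 1440*sqrt(-1416 + 26**2) = 1289730 - 1440*sqrt(-1416 + 676) = 1289730 - 1440*sqrt(-740) = 1289730 - 1440*2*I*sqrt(185) = 1289730 - 2880*I*sqrt(185)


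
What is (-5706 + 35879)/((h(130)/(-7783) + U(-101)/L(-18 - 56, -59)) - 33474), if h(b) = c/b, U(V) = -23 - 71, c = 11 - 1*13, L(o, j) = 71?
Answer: -1083770258285/1202384929389 ≈ -0.90135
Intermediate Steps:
c = -2 (c = 11 - 13 = -2)
U(V) = -94
h(b) = -2/b
(-5706 + 35879)/((h(130)/(-7783) + U(-101)/L(-18 - 56, -59)) - 33474) = (-5706 + 35879)/((-2/130/(-7783) - 94/71) - 33474) = 30173/((-2*1/130*(-1/7783) - 94*1/71) - 33474) = 30173/((-1/65*(-1/7783) - 94/71) - 33474) = 30173/((1/505895 - 94/71) - 33474) = 30173/(-47554059/35918545 - 33474) = 30173/(-1202384929389/35918545) = 30173*(-35918545/1202384929389) = -1083770258285/1202384929389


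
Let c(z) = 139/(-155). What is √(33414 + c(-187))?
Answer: √802749805/155 ≈ 182.79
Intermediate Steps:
c(z) = -139/155 (c(z) = 139*(-1/155) = -139/155)
√(33414 + c(-187)) = √(33414 - 139/155) = √(5179031/155) = √802749805/155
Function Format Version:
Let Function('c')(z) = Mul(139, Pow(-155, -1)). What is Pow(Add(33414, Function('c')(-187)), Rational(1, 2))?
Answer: Mul(Rational(1, 155), Pow(802749805, Rational(1, 2))) ≈ 182.79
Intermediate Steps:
Function('c')(z) = Rational(-139, 155) (Function('c')(z) = Mul(139, Rational(-1, 155)) = Rational(-139, 155))
Pow(Add(33414, Function('c')(-187)), Rational(1, 2)) = Pow(Add(33414, Rational(-139, 155)), Rational(1, 2)) = Pow(Rational(5179031, 155), Rational(1, 2)) = Mul(Rational(1, 155), Pow(802749805, Rational(1, 2)))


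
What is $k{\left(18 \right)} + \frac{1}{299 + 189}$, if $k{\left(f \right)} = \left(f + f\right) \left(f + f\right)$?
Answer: $\frac{632449}{488} \approx 1296.0$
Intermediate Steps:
$k{\left(f \right)} = 4 f^{2}$ ($k{\left(f \right)} = 2 f 2 f = 4 f^{2}$)
$k{\left(18 \right)} + \frac{1}{299 + 189} = 4 \cdot 18^{2} + \frac{1}{299 + 189} = 4 \cdot 324 + \frac{1}{488} = 1296 + \frac{1}{488} = \frac{632449}{488}$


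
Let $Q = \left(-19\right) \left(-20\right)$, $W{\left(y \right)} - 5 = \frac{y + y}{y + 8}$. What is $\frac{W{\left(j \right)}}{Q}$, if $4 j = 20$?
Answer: $\frac{15}{988} \approx 0.015182$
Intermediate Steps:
$j = 5$ ($j = \frac{1}{4} \cdot 20 = 5$)
$W{\left(y \right)} = 5 + \frac{2 y}{8 + y}$ ($W{\left(y \right)} = 5 + \frac{y + y}{y + 8} = 5 + \frac{2 y}{8 + y}$)
$Q = 380$
$\frac{W{\left(j \right)}}{Q} = \frac{\frac{1}{8 + 5} \left(40 + 7 \cdot 5\right)}{380} = \frac{40 + 35}{13} \cdot \frac{1}{380} = \frac{1}{13} \cdot 75 \cdot \frac{1}{380} = \frac{75}{13} \cdot \frac{1}{380} = \frac{15}{988}$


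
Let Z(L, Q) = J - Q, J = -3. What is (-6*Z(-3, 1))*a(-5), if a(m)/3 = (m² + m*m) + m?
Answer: 3240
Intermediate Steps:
a(m) = 3*m + 6*m² (a(m) = 3*((m² + m*m) + m) = 3*((m² + m²) + m) = 3*(2*m² + m) = 3*(m + 2*m²) = 3*m + 6*m²)
Z(L, Q) = -3 - Q
(-6*Z(-3, 1))*a(-5) = (-6*(-3 - 1*1))*(3*(-5)*(1 + 2*(-5))) = (-6*(-3 - 1))*(3*(-5)*(1 - 10)) = (-6*(-4))*(3*(-5)*(-9)) = 24*135 = 3240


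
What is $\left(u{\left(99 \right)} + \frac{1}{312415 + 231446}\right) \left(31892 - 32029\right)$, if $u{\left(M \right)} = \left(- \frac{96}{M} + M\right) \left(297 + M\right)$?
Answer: $- \frac{2892437710877}{543861} \approx -5.3183 \cdot 10^{6}$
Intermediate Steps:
$u{\left(M \right)} = \left(297 + M\right) \left(M - \frac{96}{M}\right)$ ($u{\left(M \right)} = \left(M - \frac{96}{M}\right) \left(297 + M\right) = \left(297 + M\right) \left(M - \frac{96}{M}\right)$)
$\left(u{\left(99 \right)} + \frac{1}{312415 + 231446}\right) \left(31892 - 32029\right) = \left(\left(-96 + 99^{2} - \frac{28512}{99} + 297 \cdot 99\right) + \frac{1}{312415 + 231446}\right) \left(31892 - 32029\right) = \left(\left(-96 + 9801 - 288 + 29403\right) + \frac{1}{543861}\right) \left(-137\right) = \left(38820 + \frac{1}{543861}\right) \left(-137\right) = \frac{21112684021}{543861} \left(-137\right) = - \frac{2892437710877}{543861}$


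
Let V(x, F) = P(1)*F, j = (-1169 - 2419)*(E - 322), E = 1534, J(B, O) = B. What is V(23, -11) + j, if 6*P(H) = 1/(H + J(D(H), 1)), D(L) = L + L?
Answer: -78275819/18 ≈ -4.3487e+6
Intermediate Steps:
D(L) = 2*L
P(H) = 1/(18*H) (P(H) = 1/(6*(H + 2*H)) = 1/(6*((3*H))) = (1/(3*H))/6 = 1/(18*H))
j = -4348656 (j = (-1169 - 2419)*(1534 - 322) = -3588*1212 = -4348656)
V(x, F) = F/18 (V(x, F) = ((1/18)/1)*F = ((1/18)*1)*F = F/18)
V(23, -11) + j = (1/18)*(-11) - 4348656 = -11/18 - 4348656 = -78275819/18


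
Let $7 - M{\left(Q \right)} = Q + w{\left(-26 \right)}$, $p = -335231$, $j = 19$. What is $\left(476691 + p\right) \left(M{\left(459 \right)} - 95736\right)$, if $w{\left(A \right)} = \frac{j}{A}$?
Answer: $- \frac{176886464370}{13} \approx -1.3607 \cdot 10^{10}$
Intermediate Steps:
$w{\left(A \right)} = \frac{19}{A}$
$M{\left(Q \right)} = \frac{201}{26} - Q$ ($M{\left(Q \right)} = 7 - \left(Q + \frac{19}{-26}\right) = 7 - \left(Q + 19 \left(- \frac{1}{26}\right)\right) = 7 - \left(Q - \frac{19}{26}\right) = 7 - \left(- \frac{19}{26} + Q\right) = \frac{201}{26} - Q$)
$\left(476691 + p\right) \left(M{\left(459 \right)} - 95736\right) = \left(476691 - 335231\right) \left(\left(\frac{201}{26} - 459\right) - 95736\right) = 141460 \left(\left(\frac{201}{26} - 459\right) - 95736\right) = 141460 \left(- \frac{11733}{26} - 95736\right) = 141460 \left(- \frac{2500869}{26}\right) = - \frac{176886464370}{13}$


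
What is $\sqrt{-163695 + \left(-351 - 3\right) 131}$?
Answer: $3 i \sqrt{23341} \approx 458.33 i$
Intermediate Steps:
$\sqrt{-163695 + \left(-351 - 3\right) 131} = \sqrt{-163695 - 46374} = \sqrt{-210069} = 3 i \sqrt{23341}$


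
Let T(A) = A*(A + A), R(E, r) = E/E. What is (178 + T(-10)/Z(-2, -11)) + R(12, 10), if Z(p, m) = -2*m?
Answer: 2069/11 ≈ 188.09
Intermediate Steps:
R(E, r) = 1
T(A) = 2*A² (T(A) = A*(2*A) = 2*A²)
(178 + T(-10)/Z(-2, -11)) + R(12, 10) = (178 + (2*(-10)²)/((-2*(-11)))) + 1 = (178 + (2*100)/22) + 1 = (178 + 200*(1/22)) + 1 = (178 + 100/11) + 1 = 2058/11 + 1 = 2069/11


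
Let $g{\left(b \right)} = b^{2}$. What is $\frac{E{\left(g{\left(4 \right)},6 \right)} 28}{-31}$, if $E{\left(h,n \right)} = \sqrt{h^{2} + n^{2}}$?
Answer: $- \frac{56 \sqrt{73}}{31} \approx -15.434$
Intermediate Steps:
$\frac{E{\left(g{\left(4 \right)},6 \right)} 28}{-31} = \frac{\sqrt{\left(4^{2}\right)^{2} + 6^{2}} \cdot 28}{-31} = \sqrt{16^{2} + 36} \cdot 28 \left(- \frac{1}{31}\right) = \sqrt{256 + 36} \cdot 28 \left(- \frac{1}{31}\right) = \sqrt{292} \cdot 28 \left(- \frac{1}{31}\right) = 2 \sqrt{73} \cdot 28 \left(- \frac{1}{31}\right) = 56 \sqrt{73} \left(- \frac{1}{31}\right) = - \frac{56 \sqrt{73}}{31}$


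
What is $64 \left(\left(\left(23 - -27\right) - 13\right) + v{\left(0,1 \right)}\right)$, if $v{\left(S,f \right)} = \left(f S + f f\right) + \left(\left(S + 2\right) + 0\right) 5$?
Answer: $3072$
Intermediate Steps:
$v{\left(S,f \right)} = 10 + f^{2} + 5 S + S f$ ($v{\left(S,f \right)} = \left(S f + f^{2}\right) + \left(\left(2 + S\right) + 0\right) 5 = \left(f^{2} + S f\right) + \left(2 + S\right) 5 = \left(f^{2} + S f\right) + \left(10 + 5 S\right) = 10 + f^{2} + 5 S + S f$)
$64 \left(\left(\left(23 - -27\right) - 13\right) + v{\left(0,1 \right)}\right) = 64 \left(\left(\left(23 - -27\right) - 13\right) + \left(10 + 1^{2} + 5 \cdot 0 + 0 \cdot 1\right)\right) = 64 \left(\left(\left(23 + 27\right) - 13\right) + \left(10 + 1 + 0 + 0\right)\right) = 64 \left(\left(50 - 13\right) + 11\right) = 64 \left(37 + 11\right) = 64 \cdot 48 = 3072$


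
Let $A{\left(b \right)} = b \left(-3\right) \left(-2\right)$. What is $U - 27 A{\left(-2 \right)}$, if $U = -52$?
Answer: $272$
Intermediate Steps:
$A{\left(b \right)} = 6 b$ ($A{\left(b \right)} = - 3 b \left(-2\right) = 6 b$)
$U - 27 A{\left(-2 \right)} = -52 - 27 \cdot 6 \left(-2\right) = -52 - -324 = -52 + 324 = 272$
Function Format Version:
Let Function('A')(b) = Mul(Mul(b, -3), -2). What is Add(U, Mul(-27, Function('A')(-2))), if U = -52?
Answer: 272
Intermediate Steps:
Function('A')(b) = Mul(6, b) (Function('A')(b) = Mul(Mul(-3, b), -2) = Mul(6, b))
Add(U, Mul(-27, Function('A')(-2))) = Add(-52, Mul(-27, Mul(6, -2))) = Add(-52, Mul(-27, -12)) = Add(-52, 324) = 272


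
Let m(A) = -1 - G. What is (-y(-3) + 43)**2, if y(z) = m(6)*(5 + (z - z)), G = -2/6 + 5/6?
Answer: 10201/4 ≈ 2550.3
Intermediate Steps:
G = 1/2 (G = -2*1/6 + 5*(1/6) = -1/3 + 5/6 = 1/2 ≈ 0.50000)
m(A) = -3/2 (m(A) = -1 - 1*1/2 = -1 - 1/2 = -3/2)
y(z) = -15/2 (y(z) = -3*(5 + (z - z))/2 = -3*(5 + 0)/2 = -3/2*5 = -15/2)
(-y(-3) + 43)**2 = (-1*(-15/2) + 43)**2 = (15/2 + 43)**2 = (101/2)**2 = 10201/4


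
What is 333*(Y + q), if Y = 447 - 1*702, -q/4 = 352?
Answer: -553779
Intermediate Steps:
q = -1408 (q = -4*352 = -1408)
Y = -255 (Y = 447 - 702 = -255)
333*(Y + q) = 333*(-255 - 1408) = 333*(-1663) = -553779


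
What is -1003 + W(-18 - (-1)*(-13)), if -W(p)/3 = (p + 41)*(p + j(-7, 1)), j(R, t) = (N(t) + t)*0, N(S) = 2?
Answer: -73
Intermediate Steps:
j(R, t) = 0 (j(R, t) = (2 + t)*0 = 0)
W(p) = -3*p*(41 + p) (W(p) = -3*(p + 41)*(p + 0) = -3*(41 + p)*p = -3*p*(41 + p))
-1003 + W(-18 - (-1)*(-13)) = -1003 + 3*(-18 - (-1)*(-13))*(-41 - (-18 - (-1)*(-13))) = -1003 + 3*(-18 - 1*13)*(-41 - (-18 - 1*13)) = -1003 + 3*(-18 - 13)*(-41 - (-18 - 13)) = -1003 + 3*(-31)*(-41 - 1*(-31)) = -1003 + 3*(-31)*(-41 + 31) = -1003 + 3*(-31)*(-10) = -1003 + 930 = -73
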